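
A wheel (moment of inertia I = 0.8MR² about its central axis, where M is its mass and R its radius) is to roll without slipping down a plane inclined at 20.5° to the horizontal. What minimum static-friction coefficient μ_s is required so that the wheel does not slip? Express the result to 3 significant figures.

The moment of inertia is 0.8MR², giving k ≡ I/(MR²) = 0.8.
Along the incline Mg sinθ − f = Ma, and torque about the center fR = Iα = kMR²(a/R) gives f = kMa.
These give a = g sinθ/(1+k) and the required friction f = kMg sinθ/(1+k).
With N = Mg cosθ, the no-slip condition f ≤ μN gives μ_min = f/N = k tanθ/(1+k).
μ_min = 0.8 × tan20.5° / 1.8 ≈ 0.166.

μ_min ≈ 0.166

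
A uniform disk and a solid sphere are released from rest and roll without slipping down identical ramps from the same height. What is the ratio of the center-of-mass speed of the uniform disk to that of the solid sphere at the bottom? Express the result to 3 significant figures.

Each satisfies Mgh = ½(1+k)Mv² with k = I/(MR²), so v ∝ 1/√(1+k).
For the uniform disk k = 0.5; for the solid sphere k = 0.4.
v₁/v₂ = √((1+k₂)/(1+k₁)) = √(1.4/1.5) ≈ 0.966.

v_ratio ≈ 0.966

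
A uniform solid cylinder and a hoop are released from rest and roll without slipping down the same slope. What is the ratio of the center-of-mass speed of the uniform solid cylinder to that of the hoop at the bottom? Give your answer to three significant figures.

v_ratio ≈ 1.15

Each satisfies Mgh = ½(1+k)Mv² with k = I/(MR²), so v ∝ 1/√(1+k).
For the uniform solid cylinder k = 0.5; for the hoop k = 1.
v₁/v₂ = √((1+k₂)/(1+k₁)) = √(2/1.5) ≈ 1.15.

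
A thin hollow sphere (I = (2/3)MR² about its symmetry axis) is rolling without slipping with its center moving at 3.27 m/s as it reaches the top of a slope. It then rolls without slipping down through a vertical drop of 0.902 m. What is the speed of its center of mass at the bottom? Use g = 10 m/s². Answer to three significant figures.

Here I = (2/3)MR², so the shape factor k = I/(MR²) = 2/3.
Pure rolling means v = ωR; then KE = ½Mv² + ½I(v/R)² = ½(1+k)Mv² = (5/6)Mv².
Energy conservation: (5/6)Mv₀² + Mgh = (5/6)Mv², so v² = v₀² + 2gh/(1+k).
v = √(3.27² + 2×10×0.902/1.667) = √21.52 ≈ 4.64 m/s.

v ≈ 4.64 m/s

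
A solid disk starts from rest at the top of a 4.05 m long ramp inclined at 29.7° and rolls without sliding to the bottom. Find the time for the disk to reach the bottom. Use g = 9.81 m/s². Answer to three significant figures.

t ≈ 1.58 s

Here I = (1/2)MR², so the shape factor k = I/(MR²) = 0.5.
Along the incline Mg sinθ − f = Ma, and torque about the center fR = Iα = kMR²(a/R) gives f = kMa.
Hence a = g sinθ/(1+k) = 9.81×sin29.7°/1.5 = 3.24 m/s².
With constant a from rest, t = √(2L/a) = √(2·4.05/3.24) ≈ 1.58 s.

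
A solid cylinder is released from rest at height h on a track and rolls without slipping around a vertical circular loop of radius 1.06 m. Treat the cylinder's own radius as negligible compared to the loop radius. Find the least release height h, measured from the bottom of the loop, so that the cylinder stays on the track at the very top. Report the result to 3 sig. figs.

h_min ≈ 2.92 m

For this body I = (1/2)MR², i.e. k = I/(MR²) = 0.5.
At the top of the loop, the minimum-contact condition is Mg = Mv_top²/r, so v_top² = gr.
With ω = v/R, the kinetic energy at speed v is ½(1+k)Mv² = (3/4)Mv².
Energy conservation from release (height h) to the top (height 2r): Mgh = Mg(2r) + (3/4)M·gr.
Thus h_min = 2r + (1+k)r/2 = r(2 + 1.5/2) = 1.06 × 2.75 ≈ 2.92 m.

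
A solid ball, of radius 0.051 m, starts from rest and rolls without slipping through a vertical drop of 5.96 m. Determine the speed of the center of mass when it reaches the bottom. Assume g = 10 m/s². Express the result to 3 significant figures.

With I = (2/5)MR², the ratio k = I/(MR²) is 0.4.
The rolling condition ω = v/R makes the rotational term ½I(v/R)² = ½kMv², so KE_total = ½(1+k)Mv² = (7/10)Mv².
Energy conservation: Mgh = (7/10)Mv², so v = √(2gh/(1+k)) = √(2 × 10 × 5.96 / 1.4) ≈ 9.23 m/s.

v ≈ 9.23 m/s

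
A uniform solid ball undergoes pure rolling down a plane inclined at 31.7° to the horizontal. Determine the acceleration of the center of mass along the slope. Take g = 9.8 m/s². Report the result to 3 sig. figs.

a ≈ 3.68 m/s²

With I = (2/5)MR², the ratio k = I/(MR²) is 0.4.
Along the incline Mg sinθ − f = Ma, and torque about the center fR = Iα = kMR²(a/R) gives f = kMa.
Eliminating f: Mg sinθ = (1+k)Ma, so a = g sinθ/(1+k) = 9.8 × sin31.7° / 1.4 ≈ 3.68 m/s².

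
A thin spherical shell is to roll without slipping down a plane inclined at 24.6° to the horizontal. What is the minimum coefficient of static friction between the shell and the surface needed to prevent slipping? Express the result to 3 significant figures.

The moment of inertia is (2/3)MR², giving k ≡ I/(MR²) = 2/3.
Newton's second law down the slope: Mg sinθ − f = Ma. The torque equation fR = Iα (with α = a/R) gives f = kMa.
These give a = g sinθ/(1+k) and the required friction f = kMg sinθ/(1+k).
The normal force is N = Mg cosθ, so μ_min = f/N = k tanθ/(1+k).
μ_min = (2/3) × tan24.6° / 1.667 ≈ 0.183.

μ_min ≈ 0.183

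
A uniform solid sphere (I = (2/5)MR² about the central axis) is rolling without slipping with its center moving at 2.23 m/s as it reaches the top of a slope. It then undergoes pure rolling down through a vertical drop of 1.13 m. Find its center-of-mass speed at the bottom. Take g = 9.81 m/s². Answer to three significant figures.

v ≈ 4.56 m/s

The moment of inertia is (2/5)MR², giving k ≡ I/(MR²) = 0.4.
Since it rolls without slipping, ω = v/R and KE = ½Mv² + ½Iω² = ½(1+k)Mv² = (7/10)Mv².
Conserving energy between top and bottom: (7/10)Mv² = (7/10)Mv₀² + Mgh, hence v² = v₀² + 2gh/(1+k).
v = √(2.23² + 2×9.81×1.13/1.4) = √20.81 ≈ 4.56 m/s.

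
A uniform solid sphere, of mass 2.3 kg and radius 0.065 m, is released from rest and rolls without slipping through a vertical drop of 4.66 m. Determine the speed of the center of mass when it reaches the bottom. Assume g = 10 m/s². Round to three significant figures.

With I = (2/5)MR², the ratio k = I/(MR²) is 0.4.
Rolling without slipping gives ω = v/R, so the total kinetic energy is ½Mv² + ½Iω² = ½(1+k)Mv² = (7/10)Mv².
Energy conservation: Mgh = (7/10)Mv², so v = √(2gh/(1+k)) = √(2 × 10 × 4.66 / 1.4) ≈ 8.16 m/s.

v ≈ 8.16 m/s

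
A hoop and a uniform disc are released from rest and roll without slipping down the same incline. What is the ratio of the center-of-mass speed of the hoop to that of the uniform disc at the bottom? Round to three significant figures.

v_ratio ≈ 0.866

Each satisfies Mgh = ½(1+k)Mv² with k = I/(MR²), so v ∝ 1/√(1+k).
For the hoop k = 1; for the uniform disc k = 0.5.
v₁/v₂ = √((1+k₂)/(1+k₁)) = √(1.5/2) ≈ 0.866.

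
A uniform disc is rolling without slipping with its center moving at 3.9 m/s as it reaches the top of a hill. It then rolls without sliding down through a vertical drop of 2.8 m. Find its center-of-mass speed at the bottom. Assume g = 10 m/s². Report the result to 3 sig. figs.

v ≈ 7.25 m/s

For this body I = (1/2)MR², i.e. k = I/(MR²) = 0.5.
The rolling condition ω = v/R makes the rotational term ½I(v/R)² = ½kMv², so KE_total = ½(1+k)Mv² = (3/4)Mv².
Energy conservation: (3/4)Mv₀² + Mgh = (3/4)Mv², so v² = v₀² + 2gh/(1+k).
v = √(3.9² + 2×10×2.8/1.5) = √52.54 ≈ 7.25 m/s.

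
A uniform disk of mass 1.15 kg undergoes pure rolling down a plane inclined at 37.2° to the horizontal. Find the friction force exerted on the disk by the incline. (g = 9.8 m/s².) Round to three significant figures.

f ≈ 2.27 N

With I = (1/2)MR², the ratio k = I/(MR²) is 0.5.
Along the incline Mg sinθ − f = Ma, and torque about the center fR = Iα = kMR²(a/R) gives f = kMa.
Combining, a = g sinθ/(1+k) and f = kMa = kMg sinθ/(1+k).
f = 0.5 × 1.15 × 9.8 × sin37.2° / 1.5 ≈ 2.27 N.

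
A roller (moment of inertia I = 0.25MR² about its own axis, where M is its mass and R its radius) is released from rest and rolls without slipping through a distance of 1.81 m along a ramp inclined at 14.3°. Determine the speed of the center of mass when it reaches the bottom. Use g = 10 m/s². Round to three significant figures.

v ≈ 2.67 m/s

The moment of inertia is 0.25MR², giving k ≡ I/(MR²) = 0.25.
Since it rolls without slipping, ω = v/R and KE = ½Mv² + ½Iω² = ½(1+k)Mv² = (5/8)Mv².
The vertical drop is h = L sinθ = 1.81 × sin14.3° = 0.4471 m.
Setting Mgh = (5/8)Mv² gives v = √(2gh/(1+k)) = √(2·10·0.4471/1.25) ≈ 2.67 m/s.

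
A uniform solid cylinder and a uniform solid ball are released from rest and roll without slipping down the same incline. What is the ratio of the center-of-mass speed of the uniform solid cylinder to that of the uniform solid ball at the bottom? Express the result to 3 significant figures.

Each satisfies Mgh = ½(1+k)Mv² with k = I/(MR²), so v ∝ 1/√(1+k).
For the uniform solid cylinder k = 0.5; for the uniform solid ball k = 0.4.
v₁/v₂ = √((1+k₂)/(1+k₁)) = √(1.4/1.5) ≈ 0.966.

v_ratio ≈ 0.966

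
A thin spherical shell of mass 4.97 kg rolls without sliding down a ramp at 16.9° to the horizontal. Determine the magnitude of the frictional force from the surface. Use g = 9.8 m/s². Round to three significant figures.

f ≈ 5.66 N

With I = (2/3)MR², the ratio k = I/(MR²) is 2/3.
Translational: Mg sinθ − f = Ma. Rotational about the CM: fR = Iα = kMRa, so f = kMa.
Combining, a = g sinθ/(1+k) and f = kMa = kMg sinθ/(1+k).
f = (2/3) × 4.97 × 9.8 × sin16.9° / 1.667 ≈ 5.66 N.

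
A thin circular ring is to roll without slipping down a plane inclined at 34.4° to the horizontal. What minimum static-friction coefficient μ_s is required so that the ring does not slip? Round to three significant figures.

μ_min ≈ 0.342

Here I = MR², so the shape factor k = I/(MR²) = 1.
Newton's second law down the slope: Mg sinθ − f = Ma. The torque equation fR = Iα (with α = a/R) gives f = kMa.
These give a = g sinθ/(1+k) and the required friction f = kMg sinθ/(1+k).
With N = Mg cosθ, the no-slip condition f ≤ μN gives μ_min = f/N = k tanθ/(1+k).
μ_min = 1 × tan34.4° / 2 ≈ 0.342.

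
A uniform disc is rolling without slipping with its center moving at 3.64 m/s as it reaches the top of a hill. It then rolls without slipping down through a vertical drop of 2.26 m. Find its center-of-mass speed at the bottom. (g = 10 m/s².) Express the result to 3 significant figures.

v ≈ 6.59 m/s

The moment of inertia is (1/2)MR², giving k ≡ I/(MR²) = 0.5.
The rolling condition ω = v/R makes the rotational term ½I(v/R)² = ½kMv², so KE_total = ½(1+k)Mv² = (3/4)Mv².
Energy conservation: (3/4)Mv₀² + Mgh = (3/4)Mv², so v² = v₀² + 2gh/(1+k).
v = √(3.64² + 2×10×2.26/1.5) = √43.38 ≈ 6.59 m/s.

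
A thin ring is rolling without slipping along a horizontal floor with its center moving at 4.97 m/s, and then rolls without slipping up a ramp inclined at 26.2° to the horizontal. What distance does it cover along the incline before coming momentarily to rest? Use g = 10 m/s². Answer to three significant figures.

d ≈ 5.59 m

The moment of inertia is MR², giving k ≡ I/(MR²) = 1.
Pure rolling means v = ωR; then KE = ½Mv² + ½I(v/R)² = ½(1+k)Mv² = Mv².
Setting this equal to Mgh gives the vertical rise h = (1+k)v₀²/(2g) = 2×4.97²/(2×10) = 2.47 m.
The distance along the slope is d = h/sinθ = 2.47/sin26.2° ≈ 5.59 m.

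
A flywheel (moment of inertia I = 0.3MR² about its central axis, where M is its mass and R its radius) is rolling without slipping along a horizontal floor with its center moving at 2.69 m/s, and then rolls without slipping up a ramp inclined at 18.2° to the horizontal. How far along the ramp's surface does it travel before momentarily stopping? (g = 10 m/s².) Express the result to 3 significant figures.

d ≈ 1.51 m

The moment of inertia is 0.3MR², giving k ≡ I/(MR²) = 0.3.
The rolling condition ω = v/R makes the rotational term ½I(v/R)² = ½kMv², so KE_total = ½(1+k)Mv² = (13/20)Mv².
Setting this equal to Mgh gives the vertical rise h = (1+k)v₀²/(2g) = 1.3×2.69²/(2×10) = 0.4703 m.
Along the incline, d = h/sinθ = 0.4703/sin18.2° ≈ 1.51 m.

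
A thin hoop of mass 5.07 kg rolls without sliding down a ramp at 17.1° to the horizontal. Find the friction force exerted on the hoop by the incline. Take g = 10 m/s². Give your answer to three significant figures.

Here I = MR², so the shape factor k = I/(MR²) = 1.
Translational: Mg sinθ − f = Ma. Rotational about the CM: fR = Iα = kMRa, so f = kMa.
Combining, a = g sinθ/(1+k) and f = kMa = kMg sinθ/(1+k).
f = 1 × 5.07 × 10 × sin17.1° / 2 ≈ 7.45 N.

f ≈ 7.45 N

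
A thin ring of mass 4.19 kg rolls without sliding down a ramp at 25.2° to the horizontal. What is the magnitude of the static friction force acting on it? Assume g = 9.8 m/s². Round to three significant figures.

f ≈ 8.74 N

The moment of inertia is MR², giving k ≡ I/(MR²) = 1.
Along the incline Mg sinθ − f = Ma, and torque about the center fR = Iα = kMR²(a/R) gives f = kMa.
Combining, a = g sinθ/(1+k) and f = kMa = kMg sinθ/(1+k).
f = 1 × 4.19 × 9.8 × sin25.2° / 2 ≈ 8.74 N.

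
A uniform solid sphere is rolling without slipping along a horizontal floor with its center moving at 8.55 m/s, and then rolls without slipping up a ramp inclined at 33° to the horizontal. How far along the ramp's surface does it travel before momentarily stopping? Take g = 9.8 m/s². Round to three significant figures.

d ≈ 9.59 m

Here I = (2/5)MR², so the shape factor k = I/(MR²) = 0.4.
The rolling condition ω = v/R makes the rotational term ½I(v/R)² = ½kMv², so KE_total = ½(1+k)Mv² = (7/10)Mv².
Setting this equal to Mgh gives the vertical rise h = (1+k)v₀²/(2g) = 1.4×8.55²/(2×9.8) = 5.222 m.
The distance along the slope is d = h/sinθ = 5.222/sin33° ≈ 9.59 m.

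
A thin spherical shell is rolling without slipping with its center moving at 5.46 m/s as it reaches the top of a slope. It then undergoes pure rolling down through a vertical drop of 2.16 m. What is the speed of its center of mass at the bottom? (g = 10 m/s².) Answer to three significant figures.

v ≈ 7.47 m/s

Here I = (2/3)MR², so the shape factor k = I/(MR²) = 2/3.
Rolling without slipping gives ω = v/R, so the total kinetic energy is ½Mv² + ½Iω² = ½(1+k)Mv² = (5/6)Mv².
Energy conservation: (5/6)Mv₀² + Mgh = (5/6)Mv², so v² = v₀² + 2gh/(1+k).
v = √(5.46² + 2×10×2.16/1.667) = √55.73 ≈ 7.47 m/s.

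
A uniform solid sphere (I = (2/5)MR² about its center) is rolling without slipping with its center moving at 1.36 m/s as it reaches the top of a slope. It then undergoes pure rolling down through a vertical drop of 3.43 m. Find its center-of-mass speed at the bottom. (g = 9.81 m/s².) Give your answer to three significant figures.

v ≈ 7.07 m/s

For this body I = (2/5)MR², i.e. k = I/(MR²) = 0.4.
Pure rolling means v = ωR; then KE = ½Mv² + ½I(v/R)² = ½(1+k)Mv² = (7/10)Mv².
Energy conservation: (7/10)Mv₀² + Mgh = (7/10)Mv², so v² = v₀² + 2gh/(1+k).
v = √(1.36² + 2×9.81×3.43/1.4) = √49.92 ≈ 7.07 m/s.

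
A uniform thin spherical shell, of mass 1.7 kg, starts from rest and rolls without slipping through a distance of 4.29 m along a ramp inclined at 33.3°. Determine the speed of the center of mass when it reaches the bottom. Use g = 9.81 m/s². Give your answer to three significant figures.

v ≈ 5.27 m/s

The moment of inertia is (2/3)MR², giving k ≡ I/(MR²) = 2/3.
Rolling without slipping gives ω = v/R, so the total kinetic energy is ½Mv² + ½Iω² = ½(1+k)Mv² = (5/6)Mv².
The vertical drop is h = L sinθ = 4.29 × sin33.3° = 2.355 m.
Energy conservation: Mgh = (5/6)Mv², so v = √(2gh/(1+k)) = √(2 × 9.81 × 2.355 / 1.667) ≈ 5.27 m/s.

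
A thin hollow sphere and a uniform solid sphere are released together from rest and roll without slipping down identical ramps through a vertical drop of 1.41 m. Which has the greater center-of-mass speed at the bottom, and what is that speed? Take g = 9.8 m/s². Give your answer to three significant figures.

For rolling without slipping, Mgh = ½(1+k)Mv² where k = I/(MR²), so v = √(2gh/(1+k)).
Thin hollow sphere: k = 2/3, giving v = √(2×9.8×1.41/1.667) = 4.072 m/s.
Uniform solid sphere: k = 0.4, giving v = √(2×9.8×1.41/1.4) = 4.443 m/s.
The smaller k wins: the uniform solid sphere, at ≈ 4.44 m/s.

the uniform solid sphere, at v ≈ 4.44 m/s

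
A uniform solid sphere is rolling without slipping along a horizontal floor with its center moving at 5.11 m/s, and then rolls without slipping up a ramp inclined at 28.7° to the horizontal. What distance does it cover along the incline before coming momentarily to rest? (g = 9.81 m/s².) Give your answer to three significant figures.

d ≈ 3.88 m

With I = (2/5)MR², the ratio k = I/(MR²) is 0.4.
Since it rolls without slipping, ω = v/R and KE = ½Mv² + ½Iω² = ½(1+k)Mv² = (7/10)Mv².
Setting this equal to Mgh gives the vertical rise h = (1+k)v₀²/(2g) = 1.4×5.11²/(2×9.81) = 1.863 m.
Along the incline, d = h/sinθ = 1.863/sin28.7° ≈ 3.88 m.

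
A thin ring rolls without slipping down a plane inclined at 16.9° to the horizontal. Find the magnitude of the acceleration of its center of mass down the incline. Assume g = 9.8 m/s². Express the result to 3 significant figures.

With I = MR², the ratio k = I/(MR²) is 1.
Translational: Mg sinθ − f = Ma. Rotational about the CM: fR = Iα = kMRa, so f = kMa.
Eliminating f: Mg sinθ = (1+k)Ma, so a = g sinθ/(1+k) = 9.8 × sin16.9° / 2 ≈ 1.42 m/s².

a ≈ 1.42 m/s²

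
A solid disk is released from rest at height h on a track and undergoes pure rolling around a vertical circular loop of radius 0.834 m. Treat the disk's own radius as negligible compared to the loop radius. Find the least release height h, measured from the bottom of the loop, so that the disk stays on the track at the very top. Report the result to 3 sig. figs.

h_min ≈ 2.29 m

With I = (1/2)MR², the ratio k = I/(MR²) is 0.5.
At the top of the loop, the minimum-contact condition is Mg = Mv_top²/r, so v_top² = gr.
With ω = v/R, the kinetic energy at speed v is ½(1+k)Mv² = (3/4)Mv².
Energy conservation from release (height h) to the top (height 2r): Mgh = Mg(2r) + (3/4)M·gr.
Thus h_min = 2r + (1+k)r/2 = r(2 + 1.5/2) = 0.834 × 2.75 ≈ 2.29 m.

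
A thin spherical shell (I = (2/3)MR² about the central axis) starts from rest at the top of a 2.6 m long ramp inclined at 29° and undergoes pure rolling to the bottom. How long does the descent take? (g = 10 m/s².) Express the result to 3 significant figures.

t ≈ 1.34 s

The moment of inertia is (2/3)MR², giving k ≡ I/(MR²) = 2/3.
Translational: Mg sinθ − f = Ma. Rotational about the CM: fR = Iα = kMRa, so f = kMa.
Hence a = g sinθ/(1+k) = 10×sin29°/1.667 = 2.909 m/s².
With constant a from rest, t = √(2L/a) = √(2·2.6/2.909) ≈ 1.34 s.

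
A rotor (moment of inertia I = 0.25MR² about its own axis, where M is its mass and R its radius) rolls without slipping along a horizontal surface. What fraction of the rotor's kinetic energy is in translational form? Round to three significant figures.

fraction ≈ 0.800

With I = 0.25MR², the ratio k = I/(MR²) is 0.25.
Since ω = v/R, the translational part is ½Mv² and the rotational part is ½I(v/R)² = ½kMv²; the total is ½(1+k)Mv².
The translational fraction is therefore 1/(1+k) = 1/1.25 ≈ 0.800.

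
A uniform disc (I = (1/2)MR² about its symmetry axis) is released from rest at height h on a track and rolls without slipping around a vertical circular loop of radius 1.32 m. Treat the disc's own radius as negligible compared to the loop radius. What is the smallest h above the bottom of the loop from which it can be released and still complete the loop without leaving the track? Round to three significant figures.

h_min ≈ 3.63 m

With I = (1/2)MR², the ratio k = I/(MR²) is 0.5.
At the top, contact is just lost when gravity alone supplies the centripetal force: Mg = Mv_top²/r, i.e. v_top² = gr.
With ω = v/R, the kinetic energy at speed v is ½(1+k)Mv² = (3/4)Mv².
Energy conservation from release (height h) to the top (height 2r): Mgh = Mg(2r) + (3/4)M·gr.
Thus h_min = 2r + (1+k)r/2 = r(2 + 1.5/2) = 1.32 × 2.75 ≈ 3.63 m.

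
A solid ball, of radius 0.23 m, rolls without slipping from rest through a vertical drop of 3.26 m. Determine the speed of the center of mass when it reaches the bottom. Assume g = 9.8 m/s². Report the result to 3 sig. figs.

v ≈ 6.76 m/s

With I = (2/5)MR², the ratio k = I/(MR²) is 0.4.
Since it rolls without slipping, ω = v/R and KE = ½Mv² + ½Iω² = ½(1+k)Mv² = (7/10)Mv².
Setting Mgh = (7/10)Mv² gives v = √(2gh/(1+k)) = √(2·9.8·3.26/1.4) ≈ 6.76 m/s.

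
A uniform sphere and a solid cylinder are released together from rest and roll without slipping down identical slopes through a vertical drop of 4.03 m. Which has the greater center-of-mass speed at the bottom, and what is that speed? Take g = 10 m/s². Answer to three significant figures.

For rolling without slipping, Mgh = ½(1+k)Mv² where k = I/(MR²), so v = √(2gh/(1+k)).
Uniform sphere: k = 0.4, giving v = √(2×10×4.03/1.4) = 7.588 m/s.
Solid cylinder: k = 0.5, giving v = √(2×10×4.03/1.5) = 7.33 m/s.
The smaller k wins: the uniform sphere, at ≈ 7.59 m/s.

the uniform sphere, at v ≈ 7.59 m/s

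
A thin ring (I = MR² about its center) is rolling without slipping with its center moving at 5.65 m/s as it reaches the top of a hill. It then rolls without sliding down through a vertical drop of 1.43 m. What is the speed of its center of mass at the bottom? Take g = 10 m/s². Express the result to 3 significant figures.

v ≈ 6.80 m/s

Here I = MR², so the shape factor k = I/(MR²) = 1.
The rolling condition ω = v/R makes the rotational term ½I(v/R)² = ½kMv², so KE_total = ½(1+k)Mv² = Mv².
Energy conservation: Mv₀² + Mgh = Mv², so v² = v₀² + 2gh/(1+k).
v = √(5.65² + 2×10×1.43/2) = √46.22 ≈ 6.80 m/s.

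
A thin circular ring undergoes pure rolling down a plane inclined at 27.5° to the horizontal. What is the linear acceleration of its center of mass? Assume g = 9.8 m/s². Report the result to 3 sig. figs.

Here I = MR², so the shape factor k = I/(MR²) = 1.
Translational: Mg sinθ − f = Ma. Rotational about the CM: fR = Iα = kMRa, so f = kMa.
Eliminating f: Mg sinθ = (1+k)Ma, so a = g sinθ/(1+k) = 9.8 × sin27.5° / 2 ≈ 2.26 m/s².

a ≈ 2.26 m/s²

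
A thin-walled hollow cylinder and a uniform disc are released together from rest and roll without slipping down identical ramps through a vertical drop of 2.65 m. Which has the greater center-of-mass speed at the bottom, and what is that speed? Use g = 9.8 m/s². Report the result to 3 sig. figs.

the uniform disc, at v ≈ 5.88 m/s

For rolling without slipping, Mgh = ½(1+k)Mv² where k = I/(MR²), so v = √(2gh/(1+k)).
Thin-walled hollow cylinder: k = 1, giving v = √(2×9.8×2.65/2) = 5.096 m/s.
Uniform disc: k = 0.5, giving v = √(2×9.8×2.65/1.5) = 5.884 m/s.
The smaller k wins: the uniform disc, at ≈ 5.88 m/s.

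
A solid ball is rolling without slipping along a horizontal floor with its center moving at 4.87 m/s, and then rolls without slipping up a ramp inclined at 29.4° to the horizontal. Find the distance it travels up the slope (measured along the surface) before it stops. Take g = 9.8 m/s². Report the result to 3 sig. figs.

d ≈ 3.45 m

Here I = (2/5)MR², so the shape factor k = I/(MR²) = 0.4.
Rolling without slipping gives ω = v/R, so the total kinetic energy is ½Mv² + ½Iω² = ½(1+k)Mv² = (7/10)Mv².
Setting this equal to Mgh gives the vertical rise h = (1+k)v₀²/(2g) = 1.4×4.87²/(2×9.8) = 1.694 m.
The distance along the slope is d = h/sinθ = 1.694/sin29.4° ≈ 3.45 m.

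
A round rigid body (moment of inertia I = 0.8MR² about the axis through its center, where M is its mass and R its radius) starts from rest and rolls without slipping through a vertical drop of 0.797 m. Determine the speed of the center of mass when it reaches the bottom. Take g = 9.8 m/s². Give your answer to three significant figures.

With I = 0.8MR², the ratio k = I/(MR²) is 0.8.
Pure rolling means v = ωR; then KE = ½Mv² + ½I(v/R)² = ½(1+k)Mv² = (9/10)Mv².
Energy conservation: Mgh = (9/10)Mv², so v = √(2gh/(1+k)) = √(2 × 9.8 × 0.797 / 1.8) ≈ 2.95 m/s.

v ≈ 2.95 m/s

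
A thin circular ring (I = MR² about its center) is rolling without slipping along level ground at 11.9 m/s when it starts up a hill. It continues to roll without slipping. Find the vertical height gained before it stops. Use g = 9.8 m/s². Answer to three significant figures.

h ≈ 14.5 m

With I = MR², the ratio k = I/(MR²) is 1.
The rolling condition ω = v/R makes the rotational term ½I(v/R)² = ½kMv², so KE_total = ½(1+k)Mv² = Mv².
At the top the kinetic energy is zero, so Mv₀² = Mgh.
Thus h = (1+k)v₀²/(2g) = 2 × 11.9² / (2 × 9.8) ≈ 14.5 m.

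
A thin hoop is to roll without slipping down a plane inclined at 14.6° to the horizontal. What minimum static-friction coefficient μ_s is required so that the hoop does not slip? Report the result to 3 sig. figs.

μ_min ≈ 0.130

Here I = MR², so the shape factor k = I/(MR²) = 1.
Along the incline Mg sinθ − f = Ma, and torque about the center fR = Iα = kMR²(a/R) gives f = kMa.
These give a = g sinθ/(1+k) and the required friction f = kMg sinθ/(1+k).
The normal force is N = Mg cosθ, so μ_min = f/N = k tanθ/(1+k).
μ_min = 1 × tan14.6° / 2 ≈ 0.130.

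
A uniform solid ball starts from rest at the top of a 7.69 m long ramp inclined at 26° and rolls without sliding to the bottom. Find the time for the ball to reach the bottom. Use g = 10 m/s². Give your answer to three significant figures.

t ≈ 2.22 s

The moment of inertia is (2/5)MR², giving k ≡ I/(MR²) = 0.4.
Newton's second law down the slope: Mg sinθ − f = Ma. The torque equation fR = Iα (with α = a/R) gives f = kMa.
Hence a = g sinθ/(1+k) = 10×sin26°/1.4 = 3.131 m/s².
With constant a from rest, t = √(2L/a) = √(2·7.69/3.131) ≈ 2.22 s.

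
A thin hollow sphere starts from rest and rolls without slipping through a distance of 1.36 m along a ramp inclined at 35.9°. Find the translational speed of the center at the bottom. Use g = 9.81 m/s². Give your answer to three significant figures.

Here I = (2/3)MR², so the shape factor k = I/(MR²) = 2/3.
The rolling condition ω = v/R makes the rotational term ½I(v/R)² = ½kMv², so KE_total = ½(1+k)Mv² = (5/6)Mv².
The vertical drop is h = L sinθ = 1.36 × sin35.9° = 0.7975 m.
Energy conservation: Mgh = (5/6)Mv², so v = √(2gh/(1+k)) = √(2 × 9.81 × 0.7975 / 1.667) ≈ 3.06 m/s.

v ≈ 3.06 m/s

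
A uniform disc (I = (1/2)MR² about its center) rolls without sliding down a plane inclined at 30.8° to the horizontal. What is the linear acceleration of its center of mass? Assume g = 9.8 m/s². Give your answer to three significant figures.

The moment of inertia is (1/2)MR², giving k ≡ I/(MR²) = 0.5.
Translational: Mg sinθ − f = Ma. Rotational about the CM: fR = Iα = kMRa, so f = kMa.
Eliminating f: Mg sinθ = (1+k)Ma, so a = g sinθ/(1+k) = 9.8 × sin30.8° / 1.5 ≈ 3.35 m/s².

a ≈ 3.35 m/s²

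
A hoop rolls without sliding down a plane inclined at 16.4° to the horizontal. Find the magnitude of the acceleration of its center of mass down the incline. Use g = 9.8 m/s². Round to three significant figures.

a ≈ 1.38 m/s²

With I = MR², the ratio k = I/(MR²) is 1.
Along the incline Mg sinθ − f = Ma, and torque about the center fR = Iα = kMR²(a/R) gives f = kMa.
Eliminating f: Mg sinθ = (1+k)Ma, so a = g sinθ/(1+k) = 9.8 × sin16.4° / 2 ≈ 1.38 m/s².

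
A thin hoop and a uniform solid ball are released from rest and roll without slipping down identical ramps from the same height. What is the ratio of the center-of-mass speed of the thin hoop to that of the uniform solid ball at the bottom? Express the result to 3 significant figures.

v_ratio ≈ 0.837

Each satisfies Mgh = ½(1+k)Mv² with k = I/(MR²), so v ∝ 1/√(1+k).
For the thin hoop k = 1; for the uniform solid ball k = 0.4.
v₁/v₂ = √((1+k₂)/(1+k₁)) = √(1.4/2) ≈ 0.837.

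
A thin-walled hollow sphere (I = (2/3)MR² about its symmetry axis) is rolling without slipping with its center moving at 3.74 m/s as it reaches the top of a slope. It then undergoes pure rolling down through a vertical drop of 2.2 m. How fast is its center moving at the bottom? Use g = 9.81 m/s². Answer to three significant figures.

Here I = (2/3)MR², so the shape factor k = I/(MR²) = 2/3.
Rolling without slipping gives ω = v/R, so the total kinetic energy is ½Mv² + ½Iω² = ½(1+k)Mv² = (5/6)Mv².
Energy conservation: (5/6)Mv₀² + Mgh = (5/6)Mv², so v² = v₀² + 2gh/(1+k).
v = √(3.74² + 2×9.81×2.2/1.667) = √39.89 ≈ 6.32 m/s.

v ≈ 6.32 m/s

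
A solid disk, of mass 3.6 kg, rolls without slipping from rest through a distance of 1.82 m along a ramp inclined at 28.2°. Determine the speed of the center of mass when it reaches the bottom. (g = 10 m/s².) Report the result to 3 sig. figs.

The moment of inertia is (1/2)MR², giving k ≡ I/(MR²) = 0.5.
Rolling without slipping gives ω = v/R, so the total kinetic energy is ½Mv² + ½Iω² = ½(1+k)Mv² = (3/4)Mv².
The vertical drop is h = L sinθ = 1.82 × sin28.2° = 0.86 m.
Setting Mgh = (3/4)Mv² gives v = √(2gh/(1+k)) = √(2·10·0.86/1.5) ≈ 3.39 m/s.

v ≈ 3.39 m/s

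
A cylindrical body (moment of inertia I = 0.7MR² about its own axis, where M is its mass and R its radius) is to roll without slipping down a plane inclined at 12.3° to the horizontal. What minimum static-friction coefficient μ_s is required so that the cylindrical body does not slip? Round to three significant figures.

Here I = 0.7MR², so the shape factor k = I/(MR²) = 0.7.
Along the incline Mg sinθ − f = Ma, and torque about the center fR = Iα = kMR²(a/R) gives f = kMa.
These give a = g sinθ/(1+k) and the required friction f = kMg sinθ/(1+k).
The normal force is N = Mg cosθ, so μ_min = f/N = k tanθ/(1+k).
μ_min = 0.7 × tan12.3° / 1.7 ≈ 0.0898.

μ_min ≈ 0.0898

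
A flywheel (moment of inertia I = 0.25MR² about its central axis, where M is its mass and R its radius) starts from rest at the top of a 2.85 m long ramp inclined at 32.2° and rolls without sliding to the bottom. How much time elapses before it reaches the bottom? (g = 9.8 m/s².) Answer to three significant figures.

Here I = 0.25MR², so the shape factor k = I/(MR²) = 0.25.
Translational: Mg sinθ − f = Ma. Rotational about the CM: fR = Iα = kMRa, so f = kMa.
Hence a = g sinθ/(1+k) = 9.8×sin32.2°/1.25 = 4.178 m/s².
With constant a from rest, t = √(2L/a) = √(2·2.85/4.178) ≈ 1.17 s.

t ≈ 1.17 s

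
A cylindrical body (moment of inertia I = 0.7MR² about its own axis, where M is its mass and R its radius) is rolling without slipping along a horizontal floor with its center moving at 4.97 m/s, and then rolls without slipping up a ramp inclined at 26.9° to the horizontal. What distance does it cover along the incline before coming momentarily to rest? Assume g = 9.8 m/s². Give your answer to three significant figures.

d ≈ 4.74 m

With I = 0.7MR², the ratio k = I/(MR²) is 0.7.
Rolling without slipping gives ω = v/R, so the total kinetic energy is ½Mv² + ½Iω² = ½(1+k)Mv² = (17/20)Mv².
Setting this equal to Mgh gives the vertical rise h = (1+k)v₀²/(2g) = 1.7×4.97²/(2×9.8) = 2.142 m.
Along the incline, d = h/sinθ = 2.142/sin26.9° ≈ 4.74 m.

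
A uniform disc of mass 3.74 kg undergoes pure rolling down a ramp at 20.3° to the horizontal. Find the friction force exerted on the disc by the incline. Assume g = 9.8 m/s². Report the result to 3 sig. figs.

f ≈ 4.24 N

The moment of inertia is (1/2)MR², giving k ≡ I/(MR²) = 0.5.
Along the incline Mg sinθ − f = Ma, and torque about the center fR = Iα = kMR²(a/R) gives f = kMa.
Combining, a = g sinθ/(1+k) and f = kMa = kMg sinθ/(1+k).
f = 0.5 × 3.74 × 9.8 × sin20.3° / 1.5 ≈ 4.24 N.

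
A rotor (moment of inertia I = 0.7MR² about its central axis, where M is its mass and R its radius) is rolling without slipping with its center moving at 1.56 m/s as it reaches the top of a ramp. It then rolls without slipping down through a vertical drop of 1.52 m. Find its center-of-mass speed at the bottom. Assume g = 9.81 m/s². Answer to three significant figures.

v ≈ 4.47 m/s

The moment of inertia is 0.7MR², giving k ≡ I/(MR²) = 0.7.
The rolling condition ω = v/R makes the rotational term ½I(v/R)² = ½kMv², so KE_total = ½(1+k)Mv² = (17/20)Mv².
Energy conservation: (17/20)Mv₀² + Mgh = (17/20)Mv², so v² = v₀² + 2gh/(1+k).
v = √(1.56² + 2×9.81×1.52/1.7) = √19.98 ≈ 4.47 m/s.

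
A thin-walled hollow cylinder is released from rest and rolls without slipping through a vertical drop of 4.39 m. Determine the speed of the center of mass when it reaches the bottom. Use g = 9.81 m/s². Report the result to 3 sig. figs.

v ≈ 6.56 m/s

The moment of inertia is MR², giving k ≡ I/(MR²) = 1.
Since it rolls without slipping, ω = v/R and KE = ½Mv² + ½Iω² = ½(1+k)Mv² = Mv².
Setting Mgh = Mv² gives v = √(2gh/(1+k)) = √(2·9.81·4.39/2) ≈ 6.56 m/s.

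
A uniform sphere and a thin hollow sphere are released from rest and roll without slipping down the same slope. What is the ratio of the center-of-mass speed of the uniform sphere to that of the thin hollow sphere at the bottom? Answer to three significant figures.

v_ratio ≈ 1.09

Each satisfies Mgh = ½(1+k)Mv² with k = I/(MR²), so v ∝ 1/√(1+k).
For the uniform sphere k = 0.4; for the thin hollow sphere k = 2/3.
v₁/v₂ = √((1+k₂)/(1+k₁)) = √(1.667/1.4) ≈ 1.09.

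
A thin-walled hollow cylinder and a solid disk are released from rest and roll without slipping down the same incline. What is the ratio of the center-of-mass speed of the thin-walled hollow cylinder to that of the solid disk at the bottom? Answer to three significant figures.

Each satisfies Mgh = ½(1+k)Mv² with k = I/(MR²), so v ∝ 1/√(1+k).
For the thin-walled hollow cylinder k = 1; for the solid disk k = 0.5.
v₁/v₂ = √((1+k₂)/(1+k₁)) = √(1.5/2) ≈ 0.866.

v_ratio ≈ 0.866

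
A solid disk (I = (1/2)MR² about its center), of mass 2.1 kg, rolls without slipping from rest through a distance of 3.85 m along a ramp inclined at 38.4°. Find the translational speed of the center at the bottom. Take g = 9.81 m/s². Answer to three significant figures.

With I = (1/2)MR², the ratio k = I/(MR²) is 0.5.
Since it rolls without slipping, ω = v/R and KE = ½Mv² + ½Iω² = ½(1+k)Mv² = (3/4)Mv².
The vertical drop is h = L sinθ = 3.85 × sin38.4° = 2.391 m.
Setting Mgh = (3/4)Mv² gives v = √(2gh/(1+k)) = √(2·9.81·2.391/1.5) ≈ 5.59 m/s.

v ≈ 5.59 m/s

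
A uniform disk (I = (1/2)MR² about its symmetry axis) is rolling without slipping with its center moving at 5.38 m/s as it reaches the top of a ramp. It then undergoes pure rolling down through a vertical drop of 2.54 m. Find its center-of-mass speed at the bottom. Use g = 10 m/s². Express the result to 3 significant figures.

With I = (1/2)MR², the ratio k = I/(MR²) is 0.5.
Rolling without slipping gives ω = v/R, so the total kinetic energy is ½Mv² + ½Iω² = ½(1+k)Mv² = (3/4)Mv².
Conserving energy between top and bottom: (3/4)Mv² = (3/4)Mv₀² + Mgh, hence v² = v₀² + 2gh/(1+k).
v = √(5.38² + 2×10×2.54/1.5) = √62.81 ≈ 7.93 m/s.

v ≈ 7.93 m/s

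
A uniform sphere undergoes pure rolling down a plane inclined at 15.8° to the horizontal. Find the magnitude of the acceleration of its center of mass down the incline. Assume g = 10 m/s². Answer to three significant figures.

a ≈ 1.94 m/s²

The moment of inertia is (2/5)MR², giving k ≡ I/(MR²) = 0.4.
Newton's second law down the slope: Mg sinθ − f = Ma. The torque equation fR = Iα (with α = a/R) gives f = kMa.
Eliminating f: Mg sinθ = (1+k)Ma, so a = g sinθ/(1+k) = 10 × sin15.8° / 1.4 ≈ 1.94 m/s².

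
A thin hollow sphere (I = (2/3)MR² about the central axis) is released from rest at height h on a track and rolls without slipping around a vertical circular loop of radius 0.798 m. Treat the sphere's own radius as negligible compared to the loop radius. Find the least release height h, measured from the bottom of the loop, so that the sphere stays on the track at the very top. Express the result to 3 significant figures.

h_min ≈ 2.26 m

For this body I = (2/3)MR², i.e. k = I/(MR²) = 2/3.
At the top of the loop, the minimum-contact condition is Mg = Mv_top²/r, so v_top² = gr.
With ω = v/R, the kinetic energy at speed v is ½(1+k)Mv² = (5/6)Mv².
Energy conservation from release (height h) to the top (height 2r): Mgh = Mg(2r) + (5/6)M·gr.
Thus h_min = 2r + (1+k)r/2 = r(2 + 1.667/2) = 0.798 × 2.833 ≈ 2.26 m.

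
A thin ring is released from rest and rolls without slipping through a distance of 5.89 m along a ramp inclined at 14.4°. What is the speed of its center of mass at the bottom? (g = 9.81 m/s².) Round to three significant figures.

v ≈ 3.79 m/s

Here I = MR², so the shape factor k = I/(MR²) = 1.
Since it rolls without slipping, ω = v/R and KE = ½Mv² + ½Iω² = ½(1+k)Mv² = Mv².
The vertical drop is h = L sinθ = 5.89 × sin14.4° = 1.465 m.
Energy conservation: Mgh = Mv², so v = √(2gh/(1+k)) = √(2 × 9.81 × 1.465 / 2) ≈ 3.79 m/s.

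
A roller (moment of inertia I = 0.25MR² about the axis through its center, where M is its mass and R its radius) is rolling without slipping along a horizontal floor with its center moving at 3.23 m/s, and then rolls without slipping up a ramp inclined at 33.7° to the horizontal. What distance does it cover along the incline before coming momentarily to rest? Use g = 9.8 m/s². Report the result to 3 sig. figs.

For this body I = 0.25MR², i.e. k = I/(MR²) = 0.25.
Pure rolling means v = ωR; then KE = ½Mv² + ½I(v/R)² = ½(1+k)Mv² = (5/8)Mv².
Setting this equal to Mgh gives the vertical rise h = (1+k)v₀²/(2g) = 1.25×3.23²/(2×9.8) = 0.6654 m.
Along the incline, d = h/sinθ = 0.6654/sin33.7° ≈ 1.20 m.

d ≈ 1.20 m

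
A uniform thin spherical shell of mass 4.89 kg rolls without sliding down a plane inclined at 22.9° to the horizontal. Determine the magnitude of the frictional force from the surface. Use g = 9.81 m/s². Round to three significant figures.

f ≈ 7.47 N

Here I = (2/3)MR², so the shape factor k = I/(MR²) = 2/3.
Along the incline Mg sinθ − f = Ma, and torque about the center fR = Iα = kMR²(a/R) gives f = kMa.
Combining, a = g sinθ/(1+k) and f = kMa = kMg sinθ/(1+k).
f = (2/3) × 4.89 × 9.81 × sin22.9° / 1.667 ≈ 7.47 N.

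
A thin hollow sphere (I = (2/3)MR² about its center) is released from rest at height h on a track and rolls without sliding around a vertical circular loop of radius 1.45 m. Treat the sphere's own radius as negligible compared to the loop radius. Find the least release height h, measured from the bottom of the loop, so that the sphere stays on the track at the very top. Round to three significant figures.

h_min ≈ 4.11 m

Here I = (2/3)MR², so the shape factor k = I/(MR²) = 2/3.
At the top of the loop, the minimum-contact condition is Mg = Mv_top²/r, so v_top² = gr.
With ω = v/R, the kinetic energy at speed v is ½(1+k)Mv² = (5/6)Mv².
Energy conservation from release (height h) to the top (height 2r): Mgh = Mg(2r) + (5/6)M·gr.
Thus h_min = 2r + (1+k)r/2 = r(2 + 1.667/2) = 1.45 × 2.833 ≈ 4.11 m.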